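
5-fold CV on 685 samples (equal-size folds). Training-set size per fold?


Fold size = 685/5 = 137
Training per fold = 685 - 137 = 548

548


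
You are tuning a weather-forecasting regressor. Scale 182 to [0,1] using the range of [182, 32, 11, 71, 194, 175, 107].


min=11, max=194
(182-11)/(194-11) = 171/183 = 0.9344

0.9344


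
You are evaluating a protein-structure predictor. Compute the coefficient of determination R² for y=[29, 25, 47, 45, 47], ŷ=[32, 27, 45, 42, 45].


ȳ = 38.6
SS_res = Σ(y-ŷ)² = 30
SS_tot = Σ(y-ȳ)² = 459.2
R² = 1 - SS_res/SS_tot = 1 - 0.0653 = 0.9347

0.9347


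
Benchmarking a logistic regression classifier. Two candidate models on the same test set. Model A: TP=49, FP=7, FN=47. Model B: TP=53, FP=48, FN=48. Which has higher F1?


Model A: P=49/56=0.875, R=49/96=0.5104, F1=2PR/(P+R)=2TP/(2TP+FP+FN)=98/152=0.6447
Model B: P=53/101=0.5248, R=53/101=0.5248, F1=2PR/(P+R)=2TP/(2TP+FP+FN)=106/202=0.5248
0.6447 > 0.5248 → Model A

Model A


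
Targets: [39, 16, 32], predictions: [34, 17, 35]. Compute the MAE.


Absolute errors: |39-34|=5, |16-17|=1, |32-35|=3
Sum = 9
MAE = 9/3 = 3

3


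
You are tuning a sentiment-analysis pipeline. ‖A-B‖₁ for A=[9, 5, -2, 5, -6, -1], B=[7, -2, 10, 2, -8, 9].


d = |9-7| + |5+ 2| + |-2-10| + |5-2| + |-6+ 8| + |-1-9|
  = 2 + 7 + 12 + 3 + 2 + 10
  = 36

36


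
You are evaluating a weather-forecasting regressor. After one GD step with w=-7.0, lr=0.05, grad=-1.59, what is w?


w_new = w - α·∇
= -7.0 - 0.05·-1.59
= -7.0 + 0.0795
= -6.9205

-6.9205


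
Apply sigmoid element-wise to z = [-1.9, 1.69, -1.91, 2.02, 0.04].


σ(-1.9) = 1/(1+e^1.9) = 0.1301
σ(1.69) = 1/(1+e^-1.69) = 0.8442
σ(-1.91) = 1/(1+e^1.91) = 0.129
σ(2.02) = 1/(1+e^-2.02) = 0.8829
σ(0.04) = 1/(1+e^-0.04) = 0.51
result = [0.1301, 0.8442, 0.129, 0.8829, 0.51]

[0.1301, 0.8442, 0.129, 0.8829, 0.51]


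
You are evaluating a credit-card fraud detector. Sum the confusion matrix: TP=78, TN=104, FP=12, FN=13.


Total = TP + TN + FP + FN
= 78 + 104 + 12 + 13
= 207
(Predicted positive: 90, predicted negative: 117)

207


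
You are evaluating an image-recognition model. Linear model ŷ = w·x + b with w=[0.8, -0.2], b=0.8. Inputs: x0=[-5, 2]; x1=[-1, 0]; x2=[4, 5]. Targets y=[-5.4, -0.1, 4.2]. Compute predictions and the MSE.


ŷ0 = (0.8)·(-5) + (-0.2)·(2) + 0.8 = -3.6
ŷ1 = (0.8)·(-1) + (-0.2)·(0) + 0.8 = 0.0
ŷ2 = (0.8)·(4) + (-0.2)·(5) + 0.8 = 3.0
errors² = [3.24, 0.01, 1.44]
MSE = 4.6900/3 = 1.5633

1.5633


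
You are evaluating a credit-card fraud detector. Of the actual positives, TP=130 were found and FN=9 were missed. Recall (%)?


Recall = TP/(TP+FN)
= 130/(130+9)
= 130/139 = 93.53%

93.53%


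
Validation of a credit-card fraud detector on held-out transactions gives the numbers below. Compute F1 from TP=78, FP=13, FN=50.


Precision = 78/91 = 0.8571
Recall = 78/128 = 0.6094
F1 = 2·P·R/(P+R) = 2·TP/(2·TP+FP+FN) = 156/(156+13+50) = 156/219 = 0.7123

0.7123


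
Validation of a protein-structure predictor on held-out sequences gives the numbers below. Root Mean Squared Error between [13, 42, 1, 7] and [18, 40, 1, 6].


MSE = 30/4 = 7.5
RMSE = √(30/4) = 2.7386

2.7386


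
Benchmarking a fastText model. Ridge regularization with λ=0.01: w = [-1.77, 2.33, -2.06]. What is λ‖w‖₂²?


‖w‖₂² = (-1.77)² + (2.33)² + (-2.06)²
     = 3.1329 + 5.4289 + 4.2436
     = 12.8054
λ·‖w‖₂² = 0.01·12.8054 = 0.128054

0.128054


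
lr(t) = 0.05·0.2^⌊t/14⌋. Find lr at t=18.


n_drops = ⌊18/14⌋ = 1
lr = 0.05·0.2^1 = 0.05·0.2 = 0.01

0.01


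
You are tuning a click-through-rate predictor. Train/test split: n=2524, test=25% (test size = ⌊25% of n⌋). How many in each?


Test = ⌊2524·25/100⌋ = 631
Train = 2524 - 631 = 1893

Train: 1893, Test: 631


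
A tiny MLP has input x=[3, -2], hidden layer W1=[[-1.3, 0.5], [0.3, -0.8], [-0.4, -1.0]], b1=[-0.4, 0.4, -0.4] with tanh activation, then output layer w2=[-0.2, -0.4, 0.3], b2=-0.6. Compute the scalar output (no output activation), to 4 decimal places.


z1[0] = (-1.3)·(3) + (0.5)·(-2) - 0.4 = -5.3
z1[1] = (0.3)·(3) + (-0.8)·(-2) + 0.4 = 2.9
z1[2] = (-0.4)·(3) + (-1.0)·(-2) - 0.4 = 0.4
h = tanh(z1) = [-1.0, 0.994, 0.3799]
output = (-0.2)·(-1.0) + (-0.4)·(0.994) + (0.3)·(0.3799) - 0.6 = -0.6836

-0.6836


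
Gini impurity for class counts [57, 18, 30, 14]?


Probabilities: [57/119, 18/119, 30/119, 14/119] ≈ [0.479, 0.1513, 0.2521, 0.1176]
Σpᵢ² = (3249 + 324 + 900 + 196)/119² = 4669/14161
Gini = 1 - Σpᵢ² = 1 - 4669/14161 = 0.6703

0.6703


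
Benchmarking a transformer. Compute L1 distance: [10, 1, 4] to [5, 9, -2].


d = |10-5| + |1-9| + |4+ 2|
  = 5 + 8 + 6
  = 19

19


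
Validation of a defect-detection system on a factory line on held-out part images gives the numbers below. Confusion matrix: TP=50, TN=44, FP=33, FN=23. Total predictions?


Total = TP + TN + FP + FN
= 50 + 44 + 33 + 23
= 150
(Predicted positive: 83, predicted negative: 67)

150


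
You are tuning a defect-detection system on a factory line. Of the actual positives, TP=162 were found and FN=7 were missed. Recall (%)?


Recall = TP/(TP+FN)
= 162/(162+7)
= 162/169 = 95.86%

95.86%


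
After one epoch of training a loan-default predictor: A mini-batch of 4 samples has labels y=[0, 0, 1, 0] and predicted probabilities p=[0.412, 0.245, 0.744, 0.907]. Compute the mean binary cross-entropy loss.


L[0] = -ln(1-0.412) = -ln(0.588) = 0.531
L[1] = -ln(1-0.245) = -ln(0.755) = 0.281
L[2] = -ln(0.744) = 0.2957
L[3] = -ln(1-0.907) = -ln(0.093) = 2.3752
mean = (0.531 + 0.281 + 0.2957 + 2.3752)/4 = 0.8707

0.8707


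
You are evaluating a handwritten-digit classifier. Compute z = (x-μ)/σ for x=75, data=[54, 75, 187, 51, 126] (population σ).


μ = 98.6, σ = 51.7247
z = (75 - 98.6)/51.7247 = -0.4563

-0.4563


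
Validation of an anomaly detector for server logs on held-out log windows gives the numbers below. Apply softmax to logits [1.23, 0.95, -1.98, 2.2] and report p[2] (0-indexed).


Exponentials: e^1.23=3.4212, e^0.95=2.5857, e^-1.98=0.1381, e^2.2=9.025
Sum = 15.17
Softmax = [0.2255, 0.1704, 0.0091, 0.5949]
p[2] = 0.1381/15.17 = 0.0091

0.0091


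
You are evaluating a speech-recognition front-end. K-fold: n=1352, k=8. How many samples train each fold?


Fold size = 1352/8 = 169
Training per fold = 1352 - 169 = 1183

1183


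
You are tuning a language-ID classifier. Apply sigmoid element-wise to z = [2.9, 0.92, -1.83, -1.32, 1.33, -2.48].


σ(2.9) = 1/(1+e^-2.9) = 0.9478
σ(0.92) = 1/(1+e^-0.92) = 0.715
σ(-1.83) = 1/(1+e^1.83) = 0.1382
σ(-1.32) = 1/(1+e^1.32) = 0.2108
σ(1.33) = 1/(1+e^-1.33) = 0.7908
σ(-2.48) = 1/(1+e^2.48) = 0.0773
result = [0.9478, 0.715, 0.1382, 0.2108, 0.7908, 0.0773]

[0.9478, 0.715, 0.1382, 0.2108, 0.7908, 0.0773]


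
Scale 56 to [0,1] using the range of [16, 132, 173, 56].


min=16, max=173
(56-16)/(173-16) = 40/157 = 0.2548

0.2548


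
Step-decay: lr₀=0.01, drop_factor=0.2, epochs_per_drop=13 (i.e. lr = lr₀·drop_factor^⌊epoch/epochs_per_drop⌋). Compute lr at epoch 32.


n_drops = ⌊32/13⌋ = 2
lr = 0.01·0.2^2 = 0.01·0.04 = 0.0004

0.0004


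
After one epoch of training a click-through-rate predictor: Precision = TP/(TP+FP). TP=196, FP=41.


Precision = TP/(TP+FP)
= 196/(196+41)
= 196/237 = 82.7%

82.7%


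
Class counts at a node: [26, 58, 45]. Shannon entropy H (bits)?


Probabilities: [26/129, 58/129, 45/129] ≈ [0.2016, 0.4496, 0.3488]
H = -((26/129)·log₂(26/129) + (58/129)·log₂(58/129) + (45/129)·log₂(45/129))
  = 1.5143 bits

1.5143 bits


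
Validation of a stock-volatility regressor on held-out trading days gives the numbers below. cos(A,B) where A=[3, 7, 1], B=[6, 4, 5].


A·B = 3·6 + 7·4 + 1·5 = 51
‖A‖ = √59 = 7.6811, ‖B‖ = √77 = 8.775
cos = 51/(√59·√77) = 51/√4543 = 0.7567

0.7567


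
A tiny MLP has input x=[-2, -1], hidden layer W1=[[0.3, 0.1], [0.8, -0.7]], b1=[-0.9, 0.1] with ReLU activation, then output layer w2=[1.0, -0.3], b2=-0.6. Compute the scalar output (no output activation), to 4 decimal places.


z1[0] = (0.3)·(-2) + (0.1)·(-1) - 0.9 = -1.6
z1[1] = (0.8)·(-2) + (-0.7)·(-1) + 0.1 = -0.8
h = ReLU(z1) = [0.0, 0.0]
output = (1.0)·(0.0) + (-0.3)·(0.0) - 0.6 = -0.6

-0.6


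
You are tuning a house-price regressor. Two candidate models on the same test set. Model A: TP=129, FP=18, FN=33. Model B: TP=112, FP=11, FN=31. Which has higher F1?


Model A: P=129/147=0.8776, R=129/162=0.7963, F1=2PR/(P+R)=2TP/(2TP+FP+FN)=258/309=0.835
Model B: P=112/123=0.9106, R=112/143=0.7832, F1=2PR/(P+R)=2TP/(2TP+FP+FN)=224/266=0.8421
0.835 < 0.8421 → Model B

Model B


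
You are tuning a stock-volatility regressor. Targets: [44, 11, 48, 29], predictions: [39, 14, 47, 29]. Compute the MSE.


Squared errors: (44-39)²=25, (11-14)²=9, (48-47)²=1, (29-29)²=0
Sum = 35
MSE = 35/4 = 35/4

35/4


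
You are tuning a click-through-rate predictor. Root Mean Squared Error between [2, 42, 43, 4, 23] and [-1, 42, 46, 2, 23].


MSE = 22/5 = 4.4
RMSE = √(22/5) = 2.0976

2.0976


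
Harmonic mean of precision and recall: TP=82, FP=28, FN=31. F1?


Precision = 82/110 = 0.7455
Recall = 82/113 = 0.7257
F1 = 2·P·R/(P+R) = 2·TP/(2·TP+FP+FN) = 164/(164+28+31) = 164/223 = 0.7354

0.7354


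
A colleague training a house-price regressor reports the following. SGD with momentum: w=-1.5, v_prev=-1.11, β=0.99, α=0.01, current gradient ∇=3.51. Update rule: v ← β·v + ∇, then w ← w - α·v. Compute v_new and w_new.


v_new = 0.99·-1.11 + 3.51 = -1.0989 + 3.51 = 2.4111
w_new = -1.5 - 0.01·2.4111 = -1.5 - 0.024111 = -1.524111

v_new=2.4111, w_new=-1.524111


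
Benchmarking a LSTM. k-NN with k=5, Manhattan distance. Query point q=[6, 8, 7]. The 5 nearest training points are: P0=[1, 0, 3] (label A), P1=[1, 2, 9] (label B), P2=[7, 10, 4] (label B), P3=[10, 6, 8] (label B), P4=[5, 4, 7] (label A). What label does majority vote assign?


d(q,P0) = 17  (label A)
d(q,P1) = 13  (label B)
d(q,P2) = 6  (label B)
d(q,P3) = 7  (label B)
d(q,P4) = 5  (label A)
Votes: A=2, B=3
Majority → B

B


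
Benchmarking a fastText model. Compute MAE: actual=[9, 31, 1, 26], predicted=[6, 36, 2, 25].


Absolute errors: |9-6|=3, |31-36|=5, |1-2|=1, |26-25|=1
Sum = 10
MAE = 10/4 = 5/2

5/2


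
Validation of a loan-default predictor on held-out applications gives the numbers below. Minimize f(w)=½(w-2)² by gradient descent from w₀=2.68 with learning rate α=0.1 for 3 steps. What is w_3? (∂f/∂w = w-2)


step 1: grad = 2.68-2 = 0.68; w = 2.68 - 0.1·(0.68) = 2.612
step 2: grad = 2.612-2 = 0.612; w = 2.612 - 0.1·(0.612) = 2.5508
step 3: grad = 2.5508-2 = 0.5508; w = 2.5508 - 0.1·(0.5508) = 2.49572

2.49572


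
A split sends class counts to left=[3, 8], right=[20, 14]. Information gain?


Parent = [23, 22], H_parent = 0.9996
H_left = 0.8454 (n=11), H_right = 0.9774 (n=34)
H_children = (11/45)·0.8454 + (34/45)·0.9774 = 0.9451
IG = 0.9996 - 0.9451 = 0.0545

0.0545


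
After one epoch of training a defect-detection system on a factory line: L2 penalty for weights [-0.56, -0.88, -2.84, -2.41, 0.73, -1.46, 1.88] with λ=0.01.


‖w‖₂² = (-0.56)² + (-0.88)² + (-2.84)² + (-2.41)² + (0.73)² + (-1.46)² + (1.88)²
     = 0.3136 + 0.7744 + 8.0656 + 5.8081 + 0.5329 + 2.1316 + 3.5344
     = 21.1606
λ·‖w‖₂² = 0.01·21.1606 = 0.211606

0.211606


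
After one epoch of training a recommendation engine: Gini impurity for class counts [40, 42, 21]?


Probabilities: [40/103, 42/103, 21/103] ≈ [0.3883, 0.4078, 0.2039]
Σpᵢ² = (1600 + 1764 + 441)/103² = 3805/10609
Gini = 1 - Σpᵢ² = 1 - 3805/10609 = 0.6413

0.6413


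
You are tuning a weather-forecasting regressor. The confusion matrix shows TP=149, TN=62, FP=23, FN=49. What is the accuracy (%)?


Accuracy = (TP+TN)/(TP+TN+FP+FN)
= (149+62)/(283)
= 211/283 = 74.56%

74.56%


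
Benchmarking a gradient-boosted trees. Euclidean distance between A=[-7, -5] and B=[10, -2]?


d = √((-7-10)² + (-5+ 2)²)
  = √(289 + 9)
  = √298 = 17.2627

17.2627


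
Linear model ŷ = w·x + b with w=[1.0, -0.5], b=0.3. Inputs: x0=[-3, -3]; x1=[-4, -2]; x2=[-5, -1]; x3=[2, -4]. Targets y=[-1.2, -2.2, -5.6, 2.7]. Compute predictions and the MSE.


ŷ0 = (1.0)·(-3) + (-0.5)·(-3) + 0.3 = -1.2
ŷ1 = (1.0)·(-4) + (-0.5)·(-2) + 0.3 = -2.7
ŷ2 = (1.0)·(-5) + (-0.5)·(-1) + 0.3 = -4.2
ŷ3 = (1.0)·(2) + (-0.5)·(-4) + 0.3 = 4.3
errors² = [0.0, 0.25, 1.96, 2.56]
MSE = 4.7700/4 = 1.1925

1.1925


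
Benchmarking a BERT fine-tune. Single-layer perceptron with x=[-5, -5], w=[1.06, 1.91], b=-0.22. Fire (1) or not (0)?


z = (-5)·(1.06) + (-5)·(1.91) - 0.22
  = -15.07
step(z) = 0 (z<0)

0


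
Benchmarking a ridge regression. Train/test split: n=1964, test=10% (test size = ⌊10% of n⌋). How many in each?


Test = ⌊1964·10/100⌋ = 196
Train = 1964 - 196 = 1768

Train: 1768, Test: 196


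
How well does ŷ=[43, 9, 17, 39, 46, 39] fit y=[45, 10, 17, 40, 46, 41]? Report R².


ȳ = 33.1667
SS_res = Σ(y-ŷ)² = 10
SS_tot = Σ(y-ȳ)² = 1210.83
R² = 1 - SS_res/SS_tot = 1 - 0.0083 = 0.9917

0.9917


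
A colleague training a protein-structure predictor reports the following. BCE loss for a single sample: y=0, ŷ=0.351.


BCE = -[y·ln(p) + (1-y)·ln(1-p)]
= -0 - 1·ln(1-0.351)
= -ln(0.649) = 0.4323

0.4323


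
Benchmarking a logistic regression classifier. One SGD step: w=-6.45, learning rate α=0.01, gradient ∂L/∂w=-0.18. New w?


w_new = w - α·∇
= -6.45 - 0.01·-0.18
= -6.45 + 0.0018
= -6.4482

-6.4482


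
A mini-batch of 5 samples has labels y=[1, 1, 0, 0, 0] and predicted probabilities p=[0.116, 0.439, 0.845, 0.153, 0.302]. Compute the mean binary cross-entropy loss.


L[0] = -ln(0.116) = 2.1542
L[1] = -ln(0.439) = 0.8233
L[2] = -ln(1-0.845) = -ln(0.155) = 1.8643
L[3] = -ln(1-0.153) = -ln(0.847) = 0.1661
L[4] = -ln(1-0.302) = -ln(0.698) = 0.3595
mean = (2.1542 + 0.8233 + 1.8643 + 0.1661 + 0.3595)/5 = 1.0735

1.0735


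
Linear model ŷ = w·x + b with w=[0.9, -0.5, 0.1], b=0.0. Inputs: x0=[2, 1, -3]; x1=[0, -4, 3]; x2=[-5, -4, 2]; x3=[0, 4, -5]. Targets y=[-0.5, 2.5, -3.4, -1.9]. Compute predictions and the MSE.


ŷ0 = (0.9)·(2) + (-0.5)·(1) + (0.1)·(-3) + 0.0 = 1.0
ŷ1 = (0.9)·(0) + (-0.5)·(-4) + (0.1)·(3) + 0.0 = 2.3
ŷ2 = (0.9)·(-5) + (-0.5)·(-4) + (0.1)·(2) + 0.0 = -2.3
ŷ3 = (0.9)·(0) + (-0.5)·(4) + (0.1)·(-5) + 0.0 = -2.5
errors² = [2.25, 0.04, 1.21, 0.36]
MSE = 3.8600/4 = 0.965

0.965


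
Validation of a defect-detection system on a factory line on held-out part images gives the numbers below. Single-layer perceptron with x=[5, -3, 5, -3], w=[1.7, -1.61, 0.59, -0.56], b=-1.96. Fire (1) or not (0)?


z = (5)·(1.7) + (-3)·(-1.61) + (5)·(0.59) + (-3)·(-0.56) - 1.96
  = 16.0
step(z) = 1 (z≥0)

1


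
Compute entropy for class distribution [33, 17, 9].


Probabilities: [33/59, 17/59, 9/59] ≈ [0.5593, 0.2881, 0.1525]
H = -((33/59)·log₂(33/59) + (17/59)·log₂(17/59) + (9/59)·log₂(9/59))
  = 1.3999 bits

1.3999 bits


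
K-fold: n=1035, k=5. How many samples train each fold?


Fold size = 1035/5 = 207
Training per fold = 1035 - 207 = 828

828


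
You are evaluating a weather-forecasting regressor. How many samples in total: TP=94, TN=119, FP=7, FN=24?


Total = TP + TN + FP + FN
= 94 + 119 + 7 + 24
= 244
(Predicted positive: 101, predicted negative: 143)

244


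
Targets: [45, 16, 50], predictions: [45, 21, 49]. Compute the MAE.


Absolute errors: |45-45|=0, |16-21|=5, |50-49|=1
Sum = 6
MAE = 6/3 = 2

2


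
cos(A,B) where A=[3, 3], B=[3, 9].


A·B = 3·3 + 3·9 = 36
‖A‖ = √18 = 4.2426, ‖B‖ = √90 = 9.4868
cos = 36/(√18·√90) = 36/√1620 = 0.8944

0.8944


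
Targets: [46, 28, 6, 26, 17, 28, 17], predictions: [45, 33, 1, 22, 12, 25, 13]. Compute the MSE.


Squared errors: (46-45)²=1, (28-33)²=25, (6-1)²=25, (26-22)²=16, (17-12)²=25, (28-25)²=9, (17-13)²=16
Sum = 117
MSE = 117/7 = 117/7

117/7


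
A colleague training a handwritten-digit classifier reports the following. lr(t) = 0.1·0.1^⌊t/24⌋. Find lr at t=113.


n_drops = ⌊113/24⌋ = 4
lr = 0.1·0.1^4 = 0.1·0.0001 = 0.00001

0.00001


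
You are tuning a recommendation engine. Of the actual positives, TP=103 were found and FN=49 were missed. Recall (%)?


Recall = TP/(TP+FN)
= 103/(103+49)
= 103/152 = 67.76%

67.76%


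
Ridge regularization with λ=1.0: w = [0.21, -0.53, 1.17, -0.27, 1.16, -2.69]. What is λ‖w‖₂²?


‖w‖₂² = (0.21)² + (-0.53)² + (1.17)² + (-0.27)² + (1.16)² + (-2.69)²
     = 0.0441 + 0.2809 + 1.3689 + 0.0729 + 1.3456 + 7.2361
     = 10.3485
λ·‖w‖₂² = 1.0·10.3485 = 10.3485

10.3485


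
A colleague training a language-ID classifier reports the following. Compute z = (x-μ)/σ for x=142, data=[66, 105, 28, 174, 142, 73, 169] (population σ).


μ = 108.1429, σ = 51.5902
z = (142 - 108.1429)/51.5902 = 0.6563

0.6563


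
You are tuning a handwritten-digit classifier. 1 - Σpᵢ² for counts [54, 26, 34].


Probabilities: [54/114, 26/114, 34/114] ≈ [0.4737, 0.2281, 0.2982]
Σpᵢ² = (2916 + 676 + 1156)/114² = 4748/12996
Gini = 1 - Σpᵢ² = 1 - 4748/12996 = 0.6347

0.6347


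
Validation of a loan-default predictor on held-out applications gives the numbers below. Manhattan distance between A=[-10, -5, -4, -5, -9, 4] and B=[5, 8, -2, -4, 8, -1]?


d = |-10-5| + |-5-8| + |-4+ 2| + |-5+ 4| + |-9-8| + |4+ 1|
  = 15 + 13 + 2 + 1 + 17 + 5
  = 53

53


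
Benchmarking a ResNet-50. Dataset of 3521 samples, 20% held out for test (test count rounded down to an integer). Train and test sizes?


Test = ⌊3521·20/100⌋ = 704
Train = 3521 - 704 = 2817

Train: 2817, Test: 704


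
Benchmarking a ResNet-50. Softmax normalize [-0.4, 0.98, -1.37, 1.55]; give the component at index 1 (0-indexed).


Exponentials: e^-0.4=0.6703, e^0.98=2.6645, e^-1.37=0.2541, e^1.55=4.7115
Sum = 8.3004
Softmax = [0.0808, 0.321, 0.0306, 0.5676]
p[1] = 2.6645/8.3004 = 0.321

0.321


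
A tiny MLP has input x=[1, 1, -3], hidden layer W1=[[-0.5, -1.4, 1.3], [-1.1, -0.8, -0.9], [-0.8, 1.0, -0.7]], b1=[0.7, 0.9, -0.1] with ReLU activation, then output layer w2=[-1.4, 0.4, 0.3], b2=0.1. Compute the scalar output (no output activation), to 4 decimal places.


z1[0] = (-0.5)·(1) + (-1.4)·(1) + (1.3)·(-3) + 0.7 = -5.1
z1[1] = (-1.1)·(1) + (-0.8)·(1) + (-0.9)·(-3) + 0.9 = 1.7
z1[2] = (-0.8)·(1) + (1.0)·(1) + (-0.7)·(-3) - 0.1 = 2.2
h = ReLU(z1) = [0.0, 1.7, 2.2]
output = (-1.4)·(0.0) + (0.4)·(1.7) + (0.3)·(2.2) + 0.1 = 1.44

1.44


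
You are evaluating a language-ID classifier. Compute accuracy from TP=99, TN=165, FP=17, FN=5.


Accuracy = (TP+TN)/(TP+TN+FP+FN)
= (99+165)/(286)
= 264/286 = 92.31%

92.31%


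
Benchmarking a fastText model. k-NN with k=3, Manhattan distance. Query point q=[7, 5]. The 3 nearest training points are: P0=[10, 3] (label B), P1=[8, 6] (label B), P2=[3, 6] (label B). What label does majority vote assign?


d(q,P0) = 5  (label B)
d(q,P1) = 2  (label B)
d(q,P2) = 5  (label B)
Votes: A=0, B=3
Majority → B

B


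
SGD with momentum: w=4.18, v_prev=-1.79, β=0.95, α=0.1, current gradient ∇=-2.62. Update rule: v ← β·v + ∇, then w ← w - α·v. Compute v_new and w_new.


v_new = 0.95·-1.79 - 2.62 = -1.7005 - 2.62 = -4.3205
w_new = 4.18 - 0.1·-4.3205 = 4.18 + 0.43205 = 4.61205

v_new=-4.3205, w_new=4.61205


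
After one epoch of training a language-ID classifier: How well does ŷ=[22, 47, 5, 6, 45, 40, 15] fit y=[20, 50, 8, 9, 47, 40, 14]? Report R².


ȳ = 26.8571
SS_res = Σ(y-ŷ)² = 36
SS_tot = Σ(y-ȳ)² = 2000.86
R² = 1 - SS_res/SS_tot = 1 - 0.018 = 0.982

0.982


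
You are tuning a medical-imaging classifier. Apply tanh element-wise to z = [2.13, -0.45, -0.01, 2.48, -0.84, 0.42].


tanh(2.13) = 0.9721
tanh(-0.45) = -0.4219
tanh(-0.01) = -0.01
tanh(2.48) = 0.9861
tanh(-0.84) = -0.6858
tanh(0.42) = 0.3969
result = [0.9721, -0.4219, -0.01, 0.9861, -0.6858, 0.3969]

[0.9721, -0.4219, -0.01, 0.9861, -0.6858, 0.3969]


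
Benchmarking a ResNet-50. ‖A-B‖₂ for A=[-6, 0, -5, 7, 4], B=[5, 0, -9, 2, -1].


d = √((-6-5)² + (0-0)² + (-5+ 9)² + (7-2)² + (4+ 1)²)
  = √(121 + 0 + 16 + 25 + 25)
  = √187 = 13.6748

13.6748


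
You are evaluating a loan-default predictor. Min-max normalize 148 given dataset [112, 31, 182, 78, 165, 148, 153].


min=31, max=182
(148-31)/(182-31) = 117/151 = 0.7748

0.7748


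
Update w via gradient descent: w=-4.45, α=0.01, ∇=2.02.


w_new = w - α·∇
= -4.45 - 0.01·2.02
= -4.45 - 0.0202
= -4.4702

-4.4702


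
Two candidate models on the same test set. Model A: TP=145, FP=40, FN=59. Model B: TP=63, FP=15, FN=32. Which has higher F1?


Model A: P=145/185=0.7838, R=145/204=0.7108, F1=2PR/(P+R)=2TP/(2TP+FP+FN)=290/389=0.7455
Model B: P=63/78=0.8077, R=63/95=0.6632, F1=2PR/(P+R)=2TP/(2TP+FP+FN)=126/173=0.7283
0.7455 > 0.7283 → Model A

Model A


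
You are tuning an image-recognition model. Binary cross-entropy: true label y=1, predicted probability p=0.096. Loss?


BCE = -[y·ln(p) + (1-y)·ln(1-p)]
= -1·ln(0.096) - 0
= -ln(0.096) = 2.3434

2.3434


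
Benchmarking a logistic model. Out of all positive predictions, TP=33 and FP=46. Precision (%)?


Precision = TP/(TP+FP)
= 33/(33+46)
= 33/79 = 41.77%

41.77%


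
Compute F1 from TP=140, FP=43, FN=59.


Precision = 140/183 = 0.765
Recall = 140/199 = 0.7035
F1 = 2·P·R/(P+R) = 2·TP/(2·TP+FP+FN) = 280/(280+43+59) = 280/382 = 0.733

0.733


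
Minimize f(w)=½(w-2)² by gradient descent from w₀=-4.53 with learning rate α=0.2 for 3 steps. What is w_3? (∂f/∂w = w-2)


step 1: grad = -4.53-2 = -6.53; w = -4.53 - 0.2·(-6.53) = -3.224
step 2: grad = -3.224-2 = -5.224; w = -3.224 - 0.2·(-5.224) = -2.1792
step 3: grad = -2.1792-2 = -4.1792; w = -2.1792 - 0.2·(-4.1792) = -1.34336

-1.34336


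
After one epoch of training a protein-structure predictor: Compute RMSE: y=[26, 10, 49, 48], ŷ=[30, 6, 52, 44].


MSE = 57/4 = 14.25
RMSE = √(57/4) = 3.7749

3.7749


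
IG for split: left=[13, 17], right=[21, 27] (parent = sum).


Parent = [34, 44], H_parent = 0.9881
H_left = 0.9871 (n=30), H_right = 0.9887 (n=48)
H_children = (30/78)·0.9871 + (48/78)·0.9887 = 0.9881
IG = 0.9881 - 0.9881 = 0.0

0.0


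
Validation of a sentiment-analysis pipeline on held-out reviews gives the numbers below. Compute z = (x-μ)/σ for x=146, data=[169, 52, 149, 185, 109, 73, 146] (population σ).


μ = 126.1429, σ = 46.0324
z = (146 - 126.1429)/46.0324 = 0.4314

0.4314


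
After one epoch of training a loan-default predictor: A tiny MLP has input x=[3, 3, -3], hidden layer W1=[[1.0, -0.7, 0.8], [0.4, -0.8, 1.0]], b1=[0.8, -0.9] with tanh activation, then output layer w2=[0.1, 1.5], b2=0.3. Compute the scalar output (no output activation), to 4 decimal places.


z1[0] = (1.0)·(3) + (-0.7)·(3) + (0.8)·(-3) + 0.8 = -0.7
z1[1] = (0.4)·(3) + (-0.8)·(3) + (1.0)·(-3) - 0.9 = -5.1
h = tanh(z1) = [-0.6044, -0.9999]
output = (0.1)·(-0.6044) + (1.5)·(-0.9999) + 0.3 = -1.2603

-1.2603


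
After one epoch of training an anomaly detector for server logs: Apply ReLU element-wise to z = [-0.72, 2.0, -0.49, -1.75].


ReLU(-0.72) = max(0, -0.72) = 0.0
ReLU(2.0) = max(0, 2.0) = 2.0
ReLU(-0.49) = max(0, -0.49) = 0.0
ReLU(-1.75) = max(0, -1.75) = 0.0
result = [0.0, 2.0, 0.0, 0.0]

[0.0, 2.0, 0.0, 0.0]


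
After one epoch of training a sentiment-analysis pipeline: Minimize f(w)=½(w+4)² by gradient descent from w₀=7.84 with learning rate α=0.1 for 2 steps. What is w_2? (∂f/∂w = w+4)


step 1: grad = 7.84+4 = 11.84; w = 7.84 - 0.1·(11.84) = 6.656
step 2: grad = 6.656+4 = 10.656; w = 6.656 - 0.1·(10.656) = 5.5904

5.5904


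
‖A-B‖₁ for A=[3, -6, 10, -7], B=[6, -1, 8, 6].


d = |3-6| + |-6+ 1| + |10-8| + |-7-6|
  = 3 + 5 + 2 + 13
  = 23

23


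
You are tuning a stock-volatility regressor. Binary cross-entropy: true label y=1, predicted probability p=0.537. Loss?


BCE = -[y·ln(p) + (1-y)·ln(1-p)]
= -1·ln(0.537) - 0
= -ln(0.537) = 0.6218

0.6218


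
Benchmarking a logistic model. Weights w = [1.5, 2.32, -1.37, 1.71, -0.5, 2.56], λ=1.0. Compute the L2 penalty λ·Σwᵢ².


‖w‖₂² = (1.5)² + (2.32)² + (-1.37)² + (1.71)² + (-0.5)² + (2.56)²
     = 2.25 + 5.3824 + 1.8769 + 2.9241 + 0.25 + 6.5536
     = 19.237
λ·‖w‖₂² = 1.0·19.237 = 19.237

19.237


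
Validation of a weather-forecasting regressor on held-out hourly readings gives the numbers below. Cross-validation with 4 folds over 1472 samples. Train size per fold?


Fold size = 1472/4 = 368
Training per fold = 1472 - 368 = 1104

1104


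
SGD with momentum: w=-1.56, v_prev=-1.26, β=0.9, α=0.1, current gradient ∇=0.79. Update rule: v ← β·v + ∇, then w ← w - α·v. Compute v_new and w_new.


v_new = 0.9·-1.26 + 0.79 = -1.134 + 0.79 = -0.344
w_new = -1.56 - 0.1·-0.344 = -1.56 + 0.0344 = -1.5256

v_new=-0.344, w_new=-1.5256


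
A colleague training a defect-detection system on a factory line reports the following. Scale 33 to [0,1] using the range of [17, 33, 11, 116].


min=11, max=116
(33-11)/(116-11) = 22/105 = 0.2095

0.2095


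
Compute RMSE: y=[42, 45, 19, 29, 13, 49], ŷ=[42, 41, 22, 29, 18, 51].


MSE = 54/6 = 9
RMSE = √(54/6) = 3.0

3.0


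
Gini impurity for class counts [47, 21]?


Probabilities: [47/68, 21/68] ≈ [0.6912, 0.3088]
Σpᵢ² = (2209 + 441)/68² = 2650/4624
Gini = 1 - Σpᵢ² = 1 - 2650/4624 = 0.4269

0.4269


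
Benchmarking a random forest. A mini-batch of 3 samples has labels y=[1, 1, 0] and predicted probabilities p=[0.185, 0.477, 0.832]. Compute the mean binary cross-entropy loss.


L[0] = -ln(0.185) = 1.6874
L[1] = -ln(0.477) = 0.7402
L[2] = -ln(1-0.832) = -ln(0.168) = 1.7838
mean = (1.6874 + 0.7402 + 1.7838)/3 = 1.4038

1.4038


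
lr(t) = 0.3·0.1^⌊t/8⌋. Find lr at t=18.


n_drops = ⌊18/8⌋ = 2
lr = 0.3·0.1^2 = 0.3·0.01 = 0.003

0.003


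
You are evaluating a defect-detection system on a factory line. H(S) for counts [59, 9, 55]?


Probabilities: [59/123, 9/123, 55/123] ≈ [0.4797, 0.0732, 0.4472]
H = -((59/123)·log₂(59/123) + (9/123)·log₂(9/123) + (55/123)·log₂(55/123))
  = 1.3037 bits

1.3037 bits


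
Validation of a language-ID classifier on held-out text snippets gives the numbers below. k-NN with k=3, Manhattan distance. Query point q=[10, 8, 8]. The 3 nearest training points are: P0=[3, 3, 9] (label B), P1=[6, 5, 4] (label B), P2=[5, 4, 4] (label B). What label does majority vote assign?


d(q,P0) = 13  (label B)
d(q,P1) = 11  (label B)
d(q,P2) = 13  (label B)
Votes: A=0, B=3
Majority → B

B


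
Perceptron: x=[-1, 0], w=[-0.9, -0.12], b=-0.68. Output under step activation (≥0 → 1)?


z = (-1)·(-0.9) + (0)·(-0.12) - 0.68
  = 0.22
step(z) = 1 (z≥0)

1


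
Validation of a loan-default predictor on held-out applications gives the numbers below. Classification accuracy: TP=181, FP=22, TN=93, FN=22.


Accuracy = (TP+TN)/(TP+TN+FP+FN)
= (181+93)/(318)
= 274/318 = 86.16%

86.16%


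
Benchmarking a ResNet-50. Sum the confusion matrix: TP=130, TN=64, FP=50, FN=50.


Total = TP + TN + FP + FN
= 130 + 64 + 50 + 50
= 294
(Predicted positive: 180, predicted negative: 114)

294


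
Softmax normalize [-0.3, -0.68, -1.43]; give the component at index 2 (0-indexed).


Exponentials: e^-0.3=0.7408, e^-0.68=0.5066, e^-1.43=0.2393
Sum = 1.4867
Softmax = [0.4983, 0.3408, 0.161]
p[2] = 0.2393/1.4867 = 0.161

0.161


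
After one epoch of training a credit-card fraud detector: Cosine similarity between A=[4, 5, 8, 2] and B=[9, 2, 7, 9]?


A·B = 4·9 + 5·2 + 8·7 + 2·9 = 120
‖A‖ = √109 = 10.4403, ‖B‖ = √215 = 14.6629
cos = 120/(√109·√215) = 120/√23435 = 0.7839

0.7839


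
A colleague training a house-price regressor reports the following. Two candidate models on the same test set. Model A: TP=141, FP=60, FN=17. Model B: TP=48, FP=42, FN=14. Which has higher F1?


Model A: P=141/201=0.7015, R=141/158=0.8924, F1=2PR/(P+R)=2TP/(2TP+FP+FN)=282/359=0.7855
Model B: P=48/90=0.5333, R=48/62=0.7742, F1=2PR/(P+R)=2TP/(2TP+FP+FN)=96/152=0.6316
0.7855 > 0.6316 → Model A

Model A


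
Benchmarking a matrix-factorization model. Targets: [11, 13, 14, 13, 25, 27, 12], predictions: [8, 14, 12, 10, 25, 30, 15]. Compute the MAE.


Absolute errors: |11-8|=3, |13-14|=1, |14-12|=2, |13-10|=3, |25-25|=0, |27-30|=3, |12-15|=3
Sum = 15
MAE = 15/7 = 15/7

15/7


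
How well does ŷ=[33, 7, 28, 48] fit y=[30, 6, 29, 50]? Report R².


ȳ = 28.75
SS_res = Σ(y-ŷ)² = 15
SS_tot = Σ(y-ȳ)² = 970.75
R² = 1 - SS_res/SS_tot = 1 - 0.0155 = 0.9845

0.9845


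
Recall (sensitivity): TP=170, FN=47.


Recall = TP/(TP+FN)
= 170/(170+47)
= 170/217 = 78.34%

78.34%


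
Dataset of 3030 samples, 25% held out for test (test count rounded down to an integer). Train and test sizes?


Test = ⌊3030·25/100⌋ = 757
Train = 3030 - 757 = 2273

Train: 2273, Test: 757


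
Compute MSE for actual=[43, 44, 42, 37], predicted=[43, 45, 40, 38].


Squared errors: (43-43)²=0, (44-45)²=1, (42-40)²=4, (37-38)²=1
Sum = 6
MSE = 6/4 = 3/2

3/2


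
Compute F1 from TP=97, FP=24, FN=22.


Precision = 97/121 = 0.8017
Recall = 97/119 = 0.8151
F1 = 2·P·R/(P+R) = 2·TP/(2·TP+FP+FN) = 194/(194+24+22) = 194/240 = 0.8083

0.8083


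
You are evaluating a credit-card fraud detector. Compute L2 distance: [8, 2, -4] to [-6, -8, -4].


d = √((8+ 6)² + (2+ 8)² + (-4+ 4)²)
  = √(196 + 100 + 0)
  = √296 = 17.2047

17.2047


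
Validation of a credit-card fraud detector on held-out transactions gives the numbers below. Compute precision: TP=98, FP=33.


Precision = TP/(TP+FP)
= 98/(98+33)
= 98/131 = 74.81%

74.81%


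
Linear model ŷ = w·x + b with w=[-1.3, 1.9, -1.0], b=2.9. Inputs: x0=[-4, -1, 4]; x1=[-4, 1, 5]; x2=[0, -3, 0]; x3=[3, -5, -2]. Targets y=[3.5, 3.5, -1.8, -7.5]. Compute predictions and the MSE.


ŷ0 = (-1.3)·(-4) + (1.9)·(-1) + (-1.0)·(4) + 2.9 = 2.2
ŷ1 = (-1.3)·(-4) + (1.9)·(1) + (-1.0)·(5) + 2.9 = 5.0
ŷ2 = (-1.3)·(0) + (1.9)·(-3) + (-1.0)·(0) + 2.9 = -2.8
ŷ3 = (-1.3)·(3) + (1.9)·(-5) + (-1.0)·(-2) + 2.9 = -8.5
errors² = [1.69, 2.25, 1.0, 1.0]
MSE = 5.9400/4 = 1.485

1.485


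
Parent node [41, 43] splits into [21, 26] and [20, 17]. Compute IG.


Parent = [41, 43], H_parent = 0.9996
H_left = 0.9918 (n=47), H_right = 0.9953 (n=37)
H_children = (47/84)·0.9918 + (37/84)·0.9953 = 0.9933
IG = 0.9996 - 0.9933 = 0.0063

0.0063


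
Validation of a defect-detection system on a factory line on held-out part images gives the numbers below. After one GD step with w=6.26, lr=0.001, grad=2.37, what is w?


w_new = w - α·∇
= 6.26 - 0.001·2.37
= 6.26 - 0.00237
= 6.25763

6.25763


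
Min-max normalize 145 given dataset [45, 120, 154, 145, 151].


min=45, max=154
(145-45)/(154-45) = 100/109 = 0.9174

0.9174


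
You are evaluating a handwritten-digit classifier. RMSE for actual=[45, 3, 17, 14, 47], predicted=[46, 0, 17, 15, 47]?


MSE = 11/5 = 2.2
RMSE = √(11/5) = 1.4832

1.4832


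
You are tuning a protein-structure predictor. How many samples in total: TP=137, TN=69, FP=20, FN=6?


Total = TP + TN + FP + FN
= 137 + 69 + 20 + 6
= 232
(Predicted positive: 157, predicted negative: 75)

232


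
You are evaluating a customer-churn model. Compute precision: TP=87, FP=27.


Precision = TP/(TP+FP)
= 87/(87+27)
= 87/114 = 76.32%

76.32%


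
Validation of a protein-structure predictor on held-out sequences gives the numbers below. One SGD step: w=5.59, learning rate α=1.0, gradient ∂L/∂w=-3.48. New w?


w_new = w - α·∇
= 5.59 - 1.0·-3.48
= 5.59 + 3.48
= 9.07

9.07


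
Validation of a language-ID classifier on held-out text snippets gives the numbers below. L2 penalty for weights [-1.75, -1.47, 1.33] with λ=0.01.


‖w‖₂² = (-1.75)² + (-1.47)² + (1.33)²
     = 3.0625 + 2.1609 + 1.7689
     = 6.9923
λ·‖w‖₂² = 0.01·6.9923 = 0.069923

0.069923


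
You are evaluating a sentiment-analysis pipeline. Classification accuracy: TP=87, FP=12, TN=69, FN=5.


Accuracy = (TP+TN)/(TP+TN+FP+FN)
= (87+69)/(173)
= 156/173 = 90.17%

90.17%


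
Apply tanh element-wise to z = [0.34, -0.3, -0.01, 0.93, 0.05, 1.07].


tanh(0.34) = 0.3275
tanh(-0.3) = -0.2913
tanh(-0.01) = -0.01
tanh(0.93) = 0.7306
tanh(0.05) = 0.05
tanh(1.07) = 0.7895
result = [0.3275, -0.2913, -0.01, 0.7306, 0.05, 0.7895]

[0.3275, -0.2913, -0.01, 0.7306, 0.05, 0.7895]


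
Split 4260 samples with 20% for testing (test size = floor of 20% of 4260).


Test = ⌊4260·20/100⌋ = 852
Train = 4260 - 852 = 3408

Train: 3408, Test: 852


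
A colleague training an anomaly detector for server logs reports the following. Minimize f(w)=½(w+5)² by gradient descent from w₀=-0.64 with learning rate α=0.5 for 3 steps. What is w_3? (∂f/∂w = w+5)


step 1: grad = -0.64+5 = 4.36; w = -0.64 - 0.5·(4.36) = -2.82
step 2: grad = -2.82+5 = 2.18; w = -2.82 - 0.5·(2.18) = -3.91
step 3: grad = -3.91+5 = 1.09; w = -3.91 - 0.5·(1.09) = -4.455

-4.455


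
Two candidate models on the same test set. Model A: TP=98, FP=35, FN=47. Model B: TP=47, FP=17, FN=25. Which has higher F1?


Model A: P=98/133=0.7368, R=98/145=0.6759, F1=2PR/(P+R)=2TP/(2TP+FP+FN)=196/278=0.705
Model B: P=47/64=0.7344, R=47/72=0.6528, F1=2PR/(P+R)=2TP/(2TP+FP+FN)=94/136=0.6912
0.705 > 0.6912 → Model A

Model A


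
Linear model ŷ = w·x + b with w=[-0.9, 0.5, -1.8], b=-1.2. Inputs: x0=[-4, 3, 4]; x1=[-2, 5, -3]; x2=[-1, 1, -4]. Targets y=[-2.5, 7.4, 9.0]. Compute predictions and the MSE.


ŷ0 = (-0.9)·(-4) + (0.5)·(3) + (-1.8)·(4) - 1.2 = -3.3
ŷ1 = (-0.9)·(-2) + (0.5)·(5) + (-1.8)·(-3) - 1.2 = 8.5
ŷ2 = (-0.9)·(-1) + (0.5)·(1) + (-1.8)·(-4) - 1.2 = 7.4
errors² = [0.64, 1.21, 2.56]
MSE = 4.4100/3 = 1.47

1.47


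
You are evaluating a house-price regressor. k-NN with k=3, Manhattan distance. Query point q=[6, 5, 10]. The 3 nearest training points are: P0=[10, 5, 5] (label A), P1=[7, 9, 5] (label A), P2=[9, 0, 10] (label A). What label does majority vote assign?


d(q,P0) = 9  (label A)
d(q,P1) = 10  (label A)
d(q,P2) = 8  (label A)
Votes: A=3, B=0
Majority → A

A


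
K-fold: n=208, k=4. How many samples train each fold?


Fold size = 208/4 = 52
Training per fold = 208 - 52 = 156

156


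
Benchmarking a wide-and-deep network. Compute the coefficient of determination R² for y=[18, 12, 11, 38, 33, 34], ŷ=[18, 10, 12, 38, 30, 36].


ȳ = 24.3333
SS_res = Σ(y-ŷ)² = 18
SS_tot = Σ(y-ȳ)² = 725.33
R² = 1 - SS_res/SS_tot = 1 - 0.0248 = 0.9752

0.9752


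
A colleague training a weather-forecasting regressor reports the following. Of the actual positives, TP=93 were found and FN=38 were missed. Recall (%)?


Recall = TP/(TP+FN)
= 93/(93+38)
= 93/131 = 70.99%

70.99%


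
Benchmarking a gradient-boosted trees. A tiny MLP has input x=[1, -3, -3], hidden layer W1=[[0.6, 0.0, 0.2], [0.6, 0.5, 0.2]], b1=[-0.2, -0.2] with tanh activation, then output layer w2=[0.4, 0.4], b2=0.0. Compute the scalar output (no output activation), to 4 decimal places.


z1[0] = (0.6)·(1) + (0.0)·(-3) + (0.2)·(-3) - 0.2 = -0.2
z1[1] = (0.6)·(1) + (0.5)·(-3) + (0.2)·(-3) - 0.2 = -1.7
h = tanh(z1) = [-0.1974, -0.9354]
output = (0.4)·(-0.1974) + (0.4)·(-0.9354) + 0.0 = -0.4531

-0.4531


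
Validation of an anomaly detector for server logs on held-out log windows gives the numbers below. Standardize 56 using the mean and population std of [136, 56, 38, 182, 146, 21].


μ = 96.5, σ = 60.6678
z = (56 - 96.5)/60.6678 = -0.6676

-0.6676


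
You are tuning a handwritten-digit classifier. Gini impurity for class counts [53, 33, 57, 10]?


Probabilities: [53/153, 33/153, 57/153, 10/153] ≈ [0.3464, 0.2157, 0.3725, 0.0654]
Σpᵢ² = (2809 + 1089 + 3249 + 100)/153² = 7247/23409
Gini = 1 - Σpᵢ² = 1 - 7247/23409 = 0.6904

0.6904


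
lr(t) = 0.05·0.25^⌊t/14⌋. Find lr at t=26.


n_drops = ⌊26/14⌋ = 1
lr = 0.05·0.25^1 = 0.05·0.25 = 0.0125

0.0125


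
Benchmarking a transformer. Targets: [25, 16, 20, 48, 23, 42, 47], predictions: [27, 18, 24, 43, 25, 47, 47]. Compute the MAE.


Absolute errors: |25-27|=2, |16-18|=2, |20-24|=4, |48-43|=5, |23-25|=2, |42-47|=5, |47-47|=0
Sum = 20
MAE = 20/7 = 20/7

20/7


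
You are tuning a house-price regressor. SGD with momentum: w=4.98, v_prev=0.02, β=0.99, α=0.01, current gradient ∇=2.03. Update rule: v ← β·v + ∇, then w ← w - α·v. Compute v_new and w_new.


v_new = 0.99·0.02 + 2.03 = 0.0198 + 2.03 = 2.0498
w_new = 4.98 - 0.01·2.0498 = 4.98 - 0.020498 = 4.959502

v_new=2.0498, w_new=4.959502


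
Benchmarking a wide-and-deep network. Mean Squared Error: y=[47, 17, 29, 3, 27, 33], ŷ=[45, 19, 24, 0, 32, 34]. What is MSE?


Squared errors: (47-45)²=4, (17-19)²=4, (29-24)²=25, (3-0)²=9, (27-32)²=25, (33-34)²=1
Sum = 68
MSE = 68/6 = 34/3

34/3


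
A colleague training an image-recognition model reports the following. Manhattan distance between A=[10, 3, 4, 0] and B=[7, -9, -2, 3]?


d = |10-7| + |3+ 9| + |4+ 2| + |0-3|
  = 3 + 12 + 6 + 3
  = 24

24


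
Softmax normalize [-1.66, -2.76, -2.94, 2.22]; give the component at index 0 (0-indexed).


Exponentials: e^-1.66=0.1901, e^-2.76=0.0633, e^-2.94=0.0529, e^2.22=9.2073
Sum = 9.5136
Softmax = [0.02, 0.0067, 0.0056, 0.9678]
p[0] = 0.1901/9.5136 = 0.02

0.02


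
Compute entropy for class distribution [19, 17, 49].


Probabilities: [19/85, 17/85, 49/85] ≈ [0.2235, 0.2, 0.5765]
H = -((19/85)·log₂(19/85) + (17/85)·log₂(17/85) + (49/85)·log₂(49/85))
  = 1.4056 bits

1.4056 bits


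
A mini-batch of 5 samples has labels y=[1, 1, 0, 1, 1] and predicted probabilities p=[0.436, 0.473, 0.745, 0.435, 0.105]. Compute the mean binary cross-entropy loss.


L[0] = -ln(0.436) = 0.8301
L[1] = -ln(0.473) = 0.7487
L[2] = -ln(1-0.745) = -ln(0.255) = 1.3665
L[3] = -ln(0.435) = 0.8324
L[4] = -ln(0.105) = 2.2538
mean = (0.8301 + 0.7487 + 1.3665 + 0.8324 + 2.2538)/5 = 1.2063

1.2063


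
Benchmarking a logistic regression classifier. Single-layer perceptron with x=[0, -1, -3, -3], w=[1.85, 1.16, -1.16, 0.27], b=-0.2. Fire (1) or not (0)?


z = (0)·(1.85) + (-1)·(1.16) + (-3)·(-1.16) + (-3)·(0.27) - 0.2
  = 1.31
step(z) = 1 (z≥0)

1


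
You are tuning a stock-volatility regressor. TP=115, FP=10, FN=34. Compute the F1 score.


Precision = 115/125 = 0.92
Recall = 115/149 = 0.7718
F1 = 2·P·R/(P+R) = 2·TP/(2·TP+FP+FN) = 230/(230+10+34) = 230/274 = 0.8394

0.8394


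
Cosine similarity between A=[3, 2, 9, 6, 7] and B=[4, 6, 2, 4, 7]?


A·B = 3·4 + 2·6 + 9·2 + 6·4 + 7·7 = 115
‖A‖ = √179 = 13.3791, ‖B‖ = √121 = 11
cos = 115/(√179·√121) = 115/√21659 = 0.7814

0.7814


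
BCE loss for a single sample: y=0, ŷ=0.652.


BCE = -[y·ln(p) + (1-y)·ln(1-p)]
= -0 - 1·ln(1-0.652)
= -ln(0.348) = 1.0556

1.0556


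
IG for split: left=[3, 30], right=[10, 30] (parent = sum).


Parent = [13, 60], H_parent = 0.6759
H_left = 0.4395 (n=33), H_right = 0.8113 (n=40)
H_children = (33/73)·0.4395 + (40/73)·0.8113 = 0.6432
IG = 0.6759 - 0.6432 = 0.0327

0.0327


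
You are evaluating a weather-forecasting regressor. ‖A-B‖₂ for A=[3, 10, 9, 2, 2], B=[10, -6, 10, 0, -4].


d = √((3-10)² + (10+ 6)² + (9-10)² + (2-0)² + (2+ 4)²)
  = √(49 + 256 + 1 + 4 + 36)
  = √346 = 18.6011

18.6011


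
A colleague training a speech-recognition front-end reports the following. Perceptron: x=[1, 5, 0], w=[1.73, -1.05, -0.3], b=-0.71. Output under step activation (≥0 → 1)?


z = (1)·(1.73) + (5)·(-1.05) + (0)·(-0.3) - 0.71
  = -4.23
step(z) = 0 (z<0)

0
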